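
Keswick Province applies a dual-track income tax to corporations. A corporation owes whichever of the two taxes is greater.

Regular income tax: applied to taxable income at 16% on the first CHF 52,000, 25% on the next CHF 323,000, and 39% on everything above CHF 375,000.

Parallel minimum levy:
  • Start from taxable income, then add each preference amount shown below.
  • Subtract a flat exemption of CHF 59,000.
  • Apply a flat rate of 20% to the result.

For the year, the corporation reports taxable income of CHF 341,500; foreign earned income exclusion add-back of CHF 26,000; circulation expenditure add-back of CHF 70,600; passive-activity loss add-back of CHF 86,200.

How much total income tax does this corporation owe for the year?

Parallel minimum levy:
  Adjusted income: CHF 341,500 + CHF 26,000 + CHF 70,600 + CHF 86,200 = CHF 524,300
  Less exemption CHF 59,000 → base CHF 465,300
  CHF 465,300 × 20% = CHF 93,060

Regular income tax:
  CHF 52,000 × 16% = CHF 8,320
  CHF 289,500 × 25% = CHF 72,375
  → CHF 80,695

CHF 93,060 > CHF 80,695, so the parallel minimum levy is the binding amount.

CHF 93,060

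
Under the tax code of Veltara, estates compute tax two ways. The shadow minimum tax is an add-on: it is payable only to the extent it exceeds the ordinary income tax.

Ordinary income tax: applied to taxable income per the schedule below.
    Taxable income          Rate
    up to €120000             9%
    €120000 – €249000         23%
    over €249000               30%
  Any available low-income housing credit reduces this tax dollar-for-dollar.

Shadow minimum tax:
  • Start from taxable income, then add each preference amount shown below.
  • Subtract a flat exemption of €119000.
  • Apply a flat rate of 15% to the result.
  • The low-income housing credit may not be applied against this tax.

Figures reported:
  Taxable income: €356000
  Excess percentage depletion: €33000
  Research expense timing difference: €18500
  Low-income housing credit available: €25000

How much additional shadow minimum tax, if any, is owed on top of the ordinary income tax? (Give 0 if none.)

€0

Shadow minimum tax:
  Adjusted income: €356000 + €33000 + €18500 = €407500
  Less exemption €119000 → base €288500
  €288500 × 15% = €43275

Ordinary income tax:
  €120000 × 9% = €10800
  €129000 × 23% = €29670
  €107000 × 30% = €32100
  → €72570
  Less low-income housing credit €25000 → €47570

€43275 ≤ €47570, so no add-on is due.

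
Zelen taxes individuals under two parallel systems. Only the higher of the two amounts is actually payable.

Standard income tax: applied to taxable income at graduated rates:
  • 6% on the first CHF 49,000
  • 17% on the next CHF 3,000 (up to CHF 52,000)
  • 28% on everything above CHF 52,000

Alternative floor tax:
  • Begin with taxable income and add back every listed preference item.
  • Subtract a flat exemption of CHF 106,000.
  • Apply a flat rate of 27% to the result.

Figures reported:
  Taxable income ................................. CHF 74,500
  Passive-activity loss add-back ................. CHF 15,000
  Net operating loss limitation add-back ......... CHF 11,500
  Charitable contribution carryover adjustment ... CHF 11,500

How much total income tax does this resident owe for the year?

CHF 9,750

Alternative floor tax:
  Adjusted income: CHF 74,500 + CHF 15,000 + CHF 11,500 + CHF 11,500 = CHF 112,500
  Less exemption CHF 106,000 → base CHF 6,500
  CHF 6,500 × 27% = CHF 1,755

Standard income tax:
  CHF 49,000 × 6% = CHF 2,940
  CHF 3,000 × 17% = CHF 510
  CHF 22,500 × 28% = CHF 6,300
  → CHF 9,750

CHF 9,750 > CHF 1,755, so the standard income tax governs.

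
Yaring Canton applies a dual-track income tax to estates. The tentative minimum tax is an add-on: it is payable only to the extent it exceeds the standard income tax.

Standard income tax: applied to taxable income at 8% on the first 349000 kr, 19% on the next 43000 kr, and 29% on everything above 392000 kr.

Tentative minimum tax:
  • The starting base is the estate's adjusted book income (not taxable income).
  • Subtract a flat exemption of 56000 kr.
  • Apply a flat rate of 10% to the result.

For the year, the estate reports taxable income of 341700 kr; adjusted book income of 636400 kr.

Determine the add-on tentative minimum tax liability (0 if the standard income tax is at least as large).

30704 kr

Standard income tax:
  341700 kr × 8% = 27336 kr

Tentative minimum tax:
  Base (adjusted book income): 636400 kr
  Less exemption 56000 kr → base 580400 kr
  580400 kr × 10% = 58040 kr

Excess of tentative minimum tax over standard income tax: 58040 kr − 27336 kr = 30704 kr.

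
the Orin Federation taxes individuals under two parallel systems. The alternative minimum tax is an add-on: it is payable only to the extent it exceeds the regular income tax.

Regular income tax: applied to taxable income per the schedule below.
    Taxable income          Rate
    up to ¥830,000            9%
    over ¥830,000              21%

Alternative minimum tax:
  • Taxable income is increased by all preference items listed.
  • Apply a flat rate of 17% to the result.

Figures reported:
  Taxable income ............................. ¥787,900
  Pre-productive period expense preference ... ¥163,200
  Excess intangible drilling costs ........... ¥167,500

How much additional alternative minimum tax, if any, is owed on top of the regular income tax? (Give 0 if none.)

¥119,251

Alternative minimum tax:
  Adjusted income: ¥787,900 + ¥163,200 + ¥167,500 = ¥1,118,600
  ¥1,118,600 × 17% = ¥190,162

Regular income tax:
  ¥787,900 × 9% = ¥70,911

Excess of alternative minimum tax over regular income tax: ¥190,162 − ¥70,911 = ¥119,251.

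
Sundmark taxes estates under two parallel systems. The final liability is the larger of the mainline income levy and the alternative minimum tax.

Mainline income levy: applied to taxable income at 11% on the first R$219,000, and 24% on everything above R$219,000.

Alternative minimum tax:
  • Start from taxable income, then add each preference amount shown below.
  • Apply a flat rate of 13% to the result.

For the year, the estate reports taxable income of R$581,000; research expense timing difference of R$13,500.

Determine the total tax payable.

Mainline income levy:
  R$219,000 × 11% = R$24,090
  R$362,000 × 24% = R$86,880
  → R$110,970

Alternative minimum tax:
  Adjusted income: R$581,000 + R$13,500 = R$594,500
  R$594,500 × 13% = R$77,285

R$110,970 > R$77,285, so the mainline income levy governs.

R$110,970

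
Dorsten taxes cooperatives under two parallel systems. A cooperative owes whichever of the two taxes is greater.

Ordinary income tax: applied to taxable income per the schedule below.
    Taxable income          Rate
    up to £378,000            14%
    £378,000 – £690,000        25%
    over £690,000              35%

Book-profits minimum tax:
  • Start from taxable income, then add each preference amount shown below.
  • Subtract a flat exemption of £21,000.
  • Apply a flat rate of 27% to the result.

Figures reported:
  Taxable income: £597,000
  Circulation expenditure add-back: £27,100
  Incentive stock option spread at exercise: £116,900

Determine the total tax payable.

£194,400

Book-profits minimum tax:
  Adjusted income: £597,000 + £27,100 + £116,900 = £741,000
  Less exemption £21,000 → base £720,000
  £720,000 × 27% = £194,400

Ordinary income tax:
  £378,000 × 14% = £52,920
  £219,000 × 25% = £54,750
  → £107,670

£194,400 > £107,670, so the book-profits minimum tax is the binding amount.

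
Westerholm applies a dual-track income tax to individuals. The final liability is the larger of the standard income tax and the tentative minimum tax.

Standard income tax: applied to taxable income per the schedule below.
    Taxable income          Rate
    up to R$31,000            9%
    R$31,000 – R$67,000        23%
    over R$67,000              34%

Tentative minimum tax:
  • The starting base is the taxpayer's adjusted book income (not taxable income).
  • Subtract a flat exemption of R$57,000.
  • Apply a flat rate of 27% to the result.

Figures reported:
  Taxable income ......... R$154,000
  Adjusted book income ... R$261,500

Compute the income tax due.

R$55,215

Standard income tax:
  R$31,000 × 9% = R$2,790
  R$36,000 × 23% = R$8,280
  R$87,000 × 34% = R$29,580
  → R$40,650

Tentative minimum tax:
  Base (adjusted book income): R$261,500
  Less exemption R$57,000 → base R$204,500
  R$204,500 × 27% = R$55,215

R$55,215 > R$40,650, so the tentative minimum tax is the binding amount.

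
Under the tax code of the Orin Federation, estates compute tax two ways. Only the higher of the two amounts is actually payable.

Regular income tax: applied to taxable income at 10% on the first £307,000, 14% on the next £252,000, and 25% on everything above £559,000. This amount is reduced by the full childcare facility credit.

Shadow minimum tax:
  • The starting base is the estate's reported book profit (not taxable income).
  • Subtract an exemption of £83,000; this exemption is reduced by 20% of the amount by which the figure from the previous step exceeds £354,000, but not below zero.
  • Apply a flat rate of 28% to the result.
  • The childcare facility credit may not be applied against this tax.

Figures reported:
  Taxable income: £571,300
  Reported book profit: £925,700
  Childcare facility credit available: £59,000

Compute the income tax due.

£259,196

Regular income tax:
  £307,000 × 10% = £30,700
  £252,000 × 14% = £35,280
  £12,300 × 25% = £3,075
  → £69,055
  Less childcare facility credit £59,000 → £10,055

Shadow minimum tax:
  Base (reported book profit): £925,700
  Exemption: 20% × (£925,700 − £354,000) = £114,340 ≥ £83,000, so the exemption is fully phased out
  Base: £925,700 − £0 = £925,700
  £925,700 × 28% = £259,196

£259,196 > £10,055, so the shadow minimum tax is the binding amount.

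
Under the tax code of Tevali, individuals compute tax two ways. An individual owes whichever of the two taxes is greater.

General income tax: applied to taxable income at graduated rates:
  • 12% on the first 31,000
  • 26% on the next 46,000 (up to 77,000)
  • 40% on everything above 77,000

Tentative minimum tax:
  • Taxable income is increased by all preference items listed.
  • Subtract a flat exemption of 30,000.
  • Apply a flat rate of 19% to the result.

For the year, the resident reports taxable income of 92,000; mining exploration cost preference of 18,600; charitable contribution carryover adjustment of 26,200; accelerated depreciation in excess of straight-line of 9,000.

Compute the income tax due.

22,002

Tentative minimum tax:
  Adjusted income: 92,000 + 18,600 + 26,200 + 9,000 = 145,800
  Less exemption 30,000 → base 115,800
  115,800 × 19% = 22,002

General income tax:
  31,000 × 12% = 3,720
  46,000 × 26% = 11,960
  15,000 × 40% = 6,000
  → 21,680

22,002 > 21,680, so the tentative minimum tax is the binding amount.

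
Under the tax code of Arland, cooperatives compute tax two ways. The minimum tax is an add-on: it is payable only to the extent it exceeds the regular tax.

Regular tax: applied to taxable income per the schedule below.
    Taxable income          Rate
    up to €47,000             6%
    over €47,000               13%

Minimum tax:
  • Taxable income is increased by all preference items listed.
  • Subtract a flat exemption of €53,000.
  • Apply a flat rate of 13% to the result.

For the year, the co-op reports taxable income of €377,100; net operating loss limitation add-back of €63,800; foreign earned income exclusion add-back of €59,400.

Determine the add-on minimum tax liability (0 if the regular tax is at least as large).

€12,416

Minimum tax:
  Adjusted income: €377,100 + €63,800 + €59,400 = €500,300
  Less exemption €53,000 → base €447,300
  €447,300 × 13% = €58,149

Regular tax:
  €47,000 × 6% = €2,820
  €330,100 × 13% = €42,913
  → €45,733

Excess of minimum tax over regular tax: €58,149 − €45,733 = €12,416.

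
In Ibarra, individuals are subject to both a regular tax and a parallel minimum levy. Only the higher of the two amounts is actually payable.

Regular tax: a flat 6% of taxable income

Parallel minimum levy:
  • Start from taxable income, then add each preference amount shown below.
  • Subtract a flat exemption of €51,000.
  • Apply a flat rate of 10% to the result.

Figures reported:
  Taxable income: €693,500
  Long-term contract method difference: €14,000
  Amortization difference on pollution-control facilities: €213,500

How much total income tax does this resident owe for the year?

€87,000

Regular tax:
  €693,500 × 6% = €41,610

Parallel minimum levy:
  Adjusted income: €693,500 + €14,000 + €213,500 = €921,000
  Less exemption €51,000 → base €870,000
  €870,000 × 10% = €87,000

€87,000 > €41,610, so the parallel minimum levy is the binding amount.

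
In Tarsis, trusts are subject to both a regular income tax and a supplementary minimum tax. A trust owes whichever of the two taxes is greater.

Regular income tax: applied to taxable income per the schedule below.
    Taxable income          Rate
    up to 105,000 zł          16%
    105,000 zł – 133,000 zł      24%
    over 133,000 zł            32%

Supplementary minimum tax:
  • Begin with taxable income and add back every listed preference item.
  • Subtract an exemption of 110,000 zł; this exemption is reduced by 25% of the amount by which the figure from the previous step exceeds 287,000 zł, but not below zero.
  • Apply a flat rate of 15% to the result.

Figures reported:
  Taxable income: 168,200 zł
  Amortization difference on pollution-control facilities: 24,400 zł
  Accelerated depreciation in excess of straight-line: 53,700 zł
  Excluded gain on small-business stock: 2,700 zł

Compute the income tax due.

Supplementary minimum tax:
  Adjusted income: 168,200 zł + 24,400 zł + 53,700 zł + 2,700 zł = 249,000 zł
  Exemption: 249,000 zł ≤ 287,000 zł, so full 110,000 zł applies
  Base: 249,000 zł − 110,000 zł = 139,000 zł
  139,000 zł × 15% = 20,850 zł

Regular income tax:
  105,000 zł × 16% = 16,800 zł
  28,000 zł × 24% = 6,720 zł
  35,200 zł × 32% = 11,264 zł
  → 34,784 zł

34,784 zł > 20,850 zł, so the regular income tax governs.

34,784 zł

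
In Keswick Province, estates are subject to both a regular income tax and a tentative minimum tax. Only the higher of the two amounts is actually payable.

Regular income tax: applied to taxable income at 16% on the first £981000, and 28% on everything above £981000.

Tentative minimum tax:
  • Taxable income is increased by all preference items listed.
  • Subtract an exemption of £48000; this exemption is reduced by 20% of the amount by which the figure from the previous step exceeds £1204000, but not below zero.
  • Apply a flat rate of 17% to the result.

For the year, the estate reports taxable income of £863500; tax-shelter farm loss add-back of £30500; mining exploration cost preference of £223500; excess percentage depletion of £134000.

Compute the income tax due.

Tentative minimum tax:
  Adjusted income: £863500 + £30500 + £223500 + £134000 = £1251500
  Exemption: £48000 − 20% × (£1251500 − £1204000) = £48000 − £9500 = £38500
  Base: £1251500 − £38500 = £1213000
  £1213000 × 17% = £206210

Regular income tax:
  £863500 × 16% = £138160

£206210 > £138160, so the tentative minimum tax is the binding amount.

£206210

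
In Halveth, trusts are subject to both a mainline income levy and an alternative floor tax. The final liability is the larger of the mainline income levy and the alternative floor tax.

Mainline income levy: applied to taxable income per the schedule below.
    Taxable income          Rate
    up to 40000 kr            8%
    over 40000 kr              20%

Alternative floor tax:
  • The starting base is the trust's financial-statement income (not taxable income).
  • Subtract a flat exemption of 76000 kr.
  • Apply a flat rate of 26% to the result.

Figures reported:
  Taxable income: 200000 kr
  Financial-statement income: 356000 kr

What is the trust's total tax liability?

72800 kr

Mainline income levy:
  40000 kr × 8% = 3200 kr
  160000 kr × 20% = 32000 kr
  → 35200 kr

Alternative floor tax:
  Base (financial-statement income): 356000 kr
  Less exemption 76000 kr → base 280000 kr
  280000 kr × 26% = 72800 kr

72800 kr > 35200 kr, so the alternative floor tax is the binding amount.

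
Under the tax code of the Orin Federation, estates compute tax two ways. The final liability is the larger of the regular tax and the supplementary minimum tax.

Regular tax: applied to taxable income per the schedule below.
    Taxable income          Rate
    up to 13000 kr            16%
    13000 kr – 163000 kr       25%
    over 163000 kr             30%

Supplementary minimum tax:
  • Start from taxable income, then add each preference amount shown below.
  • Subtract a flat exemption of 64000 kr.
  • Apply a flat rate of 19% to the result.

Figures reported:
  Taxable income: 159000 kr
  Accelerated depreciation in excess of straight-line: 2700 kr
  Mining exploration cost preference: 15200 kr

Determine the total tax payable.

38580 kr

Supplementary minimum tax:
  Adjusted income: 159000 kr + 2700 kr + 15200 kr = 176900 kr
  Less exemption 64000 kr → base 112900 kr
  112900 kr × 19% = 21451 kr

Regular tax:
  13000 kr × 16% = 2080 kr
  146000 kr × 25% = 36500 kr
  → 38580 kr

38580 kr > 21451 kr, so the regular tax governs.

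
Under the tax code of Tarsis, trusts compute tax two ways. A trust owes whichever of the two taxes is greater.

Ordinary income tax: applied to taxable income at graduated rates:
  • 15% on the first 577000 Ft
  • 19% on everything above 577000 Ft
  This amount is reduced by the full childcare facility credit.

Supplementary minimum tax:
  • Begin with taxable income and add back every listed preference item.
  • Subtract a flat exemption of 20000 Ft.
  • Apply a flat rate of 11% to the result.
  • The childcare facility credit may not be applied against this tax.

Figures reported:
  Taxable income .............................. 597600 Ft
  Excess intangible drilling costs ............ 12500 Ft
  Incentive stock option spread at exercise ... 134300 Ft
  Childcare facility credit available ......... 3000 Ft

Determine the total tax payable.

87464 Ft

Supplementary minimum tax:
  Adjusted income: 597600 Ft + 12500 Ft + 134300 Ft = 744400 Ft
  Less exemption 20000 Ft → base 724400 Ft
  724400 Ft × 11% = 79684 Ft

Ordinary income tax:
  577000 Ft × 15% = 86550 Ft
  20600 Ft × 19% = 3914 Ft
  → 90464 Ft
  Less childcare facility credit 3000 Ft → 87464 Ft

87464 Ft > 79684 Ft, so the ordinary income tax governs.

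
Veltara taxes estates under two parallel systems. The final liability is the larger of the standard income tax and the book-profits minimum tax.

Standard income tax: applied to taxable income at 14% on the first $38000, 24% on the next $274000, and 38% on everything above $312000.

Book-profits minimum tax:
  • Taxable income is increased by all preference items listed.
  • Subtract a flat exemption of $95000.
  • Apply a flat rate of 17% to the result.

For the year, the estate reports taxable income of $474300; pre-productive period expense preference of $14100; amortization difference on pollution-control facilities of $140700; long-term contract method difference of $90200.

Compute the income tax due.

Book-profits minimum tax:
  Adjusted income: $474300 + $14100 + $140700 + $90200 = $719300
  Less exemption $95000 → base $624300
  $624300 × 17% = $106131

Standard income tax:
  $38000 × 14% = $5320
  $274000 × 24% = $65760
  $162300 × 38% = $61674
  → $132754

$132754 > $106131, so the standard income tax governs.

$132754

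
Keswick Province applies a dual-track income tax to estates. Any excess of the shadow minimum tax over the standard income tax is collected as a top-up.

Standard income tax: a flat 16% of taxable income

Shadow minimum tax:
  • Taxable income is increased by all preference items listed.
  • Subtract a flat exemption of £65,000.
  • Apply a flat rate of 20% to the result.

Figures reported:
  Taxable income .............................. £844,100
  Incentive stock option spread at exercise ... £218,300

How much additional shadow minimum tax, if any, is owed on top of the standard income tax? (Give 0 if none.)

Shadow minimum tax:
  Adjusted income: £844,100 + £218,300 = £1,062,400
  Less exemption £65,000 → base £997,400
  £997,400 × 20% = £199,480

Standard income tax:
  £844,100 × 16% = £135,056

Excess of shadow minimum tax over standard income tax: £199,480 − £135,056 = £64,424.

£64,424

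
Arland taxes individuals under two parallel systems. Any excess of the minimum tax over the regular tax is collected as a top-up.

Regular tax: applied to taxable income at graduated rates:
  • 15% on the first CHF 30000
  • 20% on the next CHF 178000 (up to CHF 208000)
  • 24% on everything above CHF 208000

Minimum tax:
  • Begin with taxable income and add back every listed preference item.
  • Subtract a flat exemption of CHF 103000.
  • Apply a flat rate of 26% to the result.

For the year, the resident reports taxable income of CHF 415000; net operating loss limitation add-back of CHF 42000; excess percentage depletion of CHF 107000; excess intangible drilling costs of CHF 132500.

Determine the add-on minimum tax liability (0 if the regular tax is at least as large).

CHF 64530

Minimum tax:
  Adjusted income: CHF 415000 + CHF 42000 + CHF 107000 + CHF 132500 = CHF 696500
  Less exemption CHF 103000 → base CHF 593500
  CHF 593500 × 26% = CHF 154310

Regular tax:
  CHF 30000 × 15% = CHF 4500
  CHF 178000 × 20% = CHF 35600
  CHF 207000 × 24% = CHF 49680
  → CHF 89780

Excess of minimum tax over regular tax: CHF 154310 − CHF 89780 = CHF 64530.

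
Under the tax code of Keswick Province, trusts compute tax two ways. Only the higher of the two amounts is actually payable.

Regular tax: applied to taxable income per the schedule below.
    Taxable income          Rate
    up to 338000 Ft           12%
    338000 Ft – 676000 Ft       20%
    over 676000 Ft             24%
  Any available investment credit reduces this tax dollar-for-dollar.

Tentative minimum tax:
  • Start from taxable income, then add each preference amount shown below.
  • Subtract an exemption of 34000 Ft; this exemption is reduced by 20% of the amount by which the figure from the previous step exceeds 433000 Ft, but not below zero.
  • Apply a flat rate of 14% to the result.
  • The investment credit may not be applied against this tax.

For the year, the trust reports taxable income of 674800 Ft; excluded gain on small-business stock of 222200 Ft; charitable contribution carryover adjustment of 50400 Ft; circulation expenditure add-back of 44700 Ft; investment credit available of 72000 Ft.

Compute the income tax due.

Tentative minimum tax:
  Adjusted income: 674800 Ft + 222200 Ft + 50400 Ft + 44700 Ft = 992100 Ft
  Exemption: 20% × (992100 Ft − 433000 Ft) = 111820 Ft ≥ 34000 Ft, so the exemption is fully phased out
  Base: 992100 Ft − 0 Ft = 992100 Ft
  992100 Ft × 14% = 138894 Ft

Regular tax:
  338000 Ft × 12% = 40560 Ft
  336800 Ft × 20% = 67360 Ft
  → 107920 Ft
  Less investment credit 72000 Ft → 35920 Ft

138894 Ft > 35920 Ft, so the tentative minimum tax is the binding amount.

138894 Ft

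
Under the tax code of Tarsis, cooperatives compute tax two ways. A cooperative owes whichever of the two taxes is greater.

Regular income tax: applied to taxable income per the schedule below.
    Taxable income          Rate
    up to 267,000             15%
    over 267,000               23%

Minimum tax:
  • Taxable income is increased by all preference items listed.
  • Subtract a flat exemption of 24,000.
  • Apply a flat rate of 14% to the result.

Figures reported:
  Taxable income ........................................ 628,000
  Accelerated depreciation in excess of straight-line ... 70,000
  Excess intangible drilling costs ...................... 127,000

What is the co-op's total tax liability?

Minimum tax:
  Adjusted income: 628,000 + 70,000 + 127,000 = 825,000
  Less exemption 24,000 → base 801,000
  801,000 × 14% = 112,140

Regular income tax:
  267,000 × 15% = 40,050
  361,000 × 23% = 83,030
  → 123,080

123,080 > 112,140, so the regular income tax governs.

123,080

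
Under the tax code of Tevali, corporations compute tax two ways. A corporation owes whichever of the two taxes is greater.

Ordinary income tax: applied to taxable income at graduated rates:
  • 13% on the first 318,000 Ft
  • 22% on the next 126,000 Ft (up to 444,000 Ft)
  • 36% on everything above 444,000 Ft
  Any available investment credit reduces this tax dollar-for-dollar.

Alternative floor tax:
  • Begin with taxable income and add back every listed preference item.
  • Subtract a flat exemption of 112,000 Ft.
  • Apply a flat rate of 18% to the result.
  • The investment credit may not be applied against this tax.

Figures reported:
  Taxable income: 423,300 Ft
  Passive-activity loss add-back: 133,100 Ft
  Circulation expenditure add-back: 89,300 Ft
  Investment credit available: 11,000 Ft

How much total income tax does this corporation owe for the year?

96,066 Ft

Alternative floor tax:
  Adjusted income: 423,300 Ft + 133,100 Ft + 89,300 Ft = 645,700 Ft
  Less exemption 112,000 Ft → base 533,700 Ft
  533,700 Ft × 18% = 96,066 Ft

Ordinary income tax:
  318,000 Ft × 13% = 41,340 Ft
  105,300 Ft × 22% = 23,166 Ft
  → 64,506 Ft
  Less investment credit 11,000 Ft → 53,506 Ft

96,066 Ft > 53,506 Ft, so the alternative floor tax is the binding amount.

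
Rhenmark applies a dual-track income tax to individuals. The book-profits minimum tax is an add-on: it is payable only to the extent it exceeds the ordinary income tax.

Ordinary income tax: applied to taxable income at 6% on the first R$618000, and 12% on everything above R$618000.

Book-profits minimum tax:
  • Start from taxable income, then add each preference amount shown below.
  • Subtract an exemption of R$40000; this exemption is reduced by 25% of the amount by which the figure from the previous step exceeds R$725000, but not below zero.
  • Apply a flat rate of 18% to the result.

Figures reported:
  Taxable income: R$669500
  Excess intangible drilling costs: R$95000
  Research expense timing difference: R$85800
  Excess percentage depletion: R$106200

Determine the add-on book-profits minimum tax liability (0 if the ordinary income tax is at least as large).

R$128910

Book-profits minimum tax:
  Adjusted income: R$669500 + R$95000 + R$85800 + R$106200 = R$956500
  Exemption: 25% × (R$956500 − R$725000) = R$57875 ≥ R$40000, so the exemption is fully phased out
  Base: R$956500 − R$0 = R$956500
  R$956500 × 18% = R$172170

Ordinary income tax:
  R$618000 × 6% = R$37080
  R$51500 × 12% = R$6180
  → R$43260

Excess of book-profits minimum tax over ordinary income tax: R$172170 − R$43260 = R$128910.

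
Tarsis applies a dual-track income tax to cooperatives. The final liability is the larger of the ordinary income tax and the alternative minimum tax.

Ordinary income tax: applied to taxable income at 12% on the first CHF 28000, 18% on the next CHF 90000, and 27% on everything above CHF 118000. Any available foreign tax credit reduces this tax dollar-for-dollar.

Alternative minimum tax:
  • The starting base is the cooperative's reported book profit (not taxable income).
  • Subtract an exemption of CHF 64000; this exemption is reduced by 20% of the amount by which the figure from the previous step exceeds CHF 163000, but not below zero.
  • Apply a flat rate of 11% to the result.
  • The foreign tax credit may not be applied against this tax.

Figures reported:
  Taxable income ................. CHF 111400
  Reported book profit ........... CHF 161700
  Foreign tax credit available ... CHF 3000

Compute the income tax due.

Ordinary income tax:
  CHF 28000 × 12% = CHF 3360
  CHF 83400 × 18% = CHF 15012
  → CHF 18372
  Less foreign tax credit CHF 3000 → CHF 15372

Alternative minimum tax:
  Base (reported book profit): CHF 161700
  Exemption: CHF 161700 ≤ CHF 163000, so full CHF 64000 applies
  Base: CHF 161700 − CHF 64000 = CHF 97700
  CHF 97700 × 11% = CHF 10747

CHF 15372 > CHF 10747, so the ordinary income tax governs.

CHF 15372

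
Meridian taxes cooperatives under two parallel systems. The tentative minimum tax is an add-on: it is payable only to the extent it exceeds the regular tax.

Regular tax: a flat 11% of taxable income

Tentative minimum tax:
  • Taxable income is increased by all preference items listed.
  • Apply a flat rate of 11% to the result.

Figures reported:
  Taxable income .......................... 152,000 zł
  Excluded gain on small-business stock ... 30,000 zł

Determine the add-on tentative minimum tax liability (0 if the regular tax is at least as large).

Tentative minimum tax:
  Adjusted income: 152,000 zł + 30,000 zł = 182,000 zł
  182,000 zł × 11% = 20,020 zł

Regular tax:
  152,000 zł × 11% = 16,720 zł

Excess of tentative minimum tax over regular tax: 20,020 zł − 16,720 zł = 3,300 zł.

3,300 zł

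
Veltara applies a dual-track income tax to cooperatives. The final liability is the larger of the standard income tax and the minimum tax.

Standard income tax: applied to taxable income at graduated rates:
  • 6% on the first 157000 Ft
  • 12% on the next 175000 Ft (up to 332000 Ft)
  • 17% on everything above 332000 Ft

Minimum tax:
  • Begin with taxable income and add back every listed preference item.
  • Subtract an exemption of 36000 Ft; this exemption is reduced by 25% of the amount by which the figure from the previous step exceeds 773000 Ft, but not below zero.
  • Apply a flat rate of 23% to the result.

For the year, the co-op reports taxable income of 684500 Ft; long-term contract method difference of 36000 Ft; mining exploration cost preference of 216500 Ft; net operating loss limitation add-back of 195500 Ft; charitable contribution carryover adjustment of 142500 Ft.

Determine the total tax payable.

Minimum tax:
  Adjusted income: 684500 Ft + 36000 Ft + 216500 Ft + 195500 Ft + 142500 Ft = 1275000 Ft
  Exemption: 25% × (1275000 Ft − 773000 Ft) = 125500 Ft ≥ 36000 Ft, so the exemption is fully phased out
  Base: 1275000 Ft − 0 Ft = 1275000 Ft
  1275000 Ft × 23% = 293250 Ft

Standard income tax:
  157000 Ft × 6% = 9420 Ft
  175000 Ft × 12% = 21000 Ft
  352500 Ft × 17% = 59925 Ft
  → 90345 Ft

293250 Ft > 90345 Ft, so the minimum tax is the binding amount.

293250 Ft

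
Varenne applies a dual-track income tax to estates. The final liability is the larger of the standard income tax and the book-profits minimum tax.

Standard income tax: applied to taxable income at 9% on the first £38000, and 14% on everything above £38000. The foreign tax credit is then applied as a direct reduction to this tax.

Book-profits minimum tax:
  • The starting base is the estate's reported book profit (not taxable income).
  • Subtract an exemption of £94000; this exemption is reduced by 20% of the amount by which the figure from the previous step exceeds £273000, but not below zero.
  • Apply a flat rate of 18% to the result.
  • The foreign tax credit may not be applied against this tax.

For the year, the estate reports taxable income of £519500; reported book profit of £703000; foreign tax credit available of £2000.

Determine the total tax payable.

Standard income tax:
  £38000 × 9% = £3420
  £481500 × 14% = £67410
  → £70830
  Less foreign tax credit £2000 → £68830

Book-profits minimum tax:
  Base (reported book profit): £703000
  Exemption: £94000 − 20% × (£703000 − £273000) = £94000 − £86000 = £8000
  Base: £703000 − £8000 = £695000
  £695000 × 18% = £125100

£125100 > £68830, so the book-profits minimum tax is the binding amount.

£125100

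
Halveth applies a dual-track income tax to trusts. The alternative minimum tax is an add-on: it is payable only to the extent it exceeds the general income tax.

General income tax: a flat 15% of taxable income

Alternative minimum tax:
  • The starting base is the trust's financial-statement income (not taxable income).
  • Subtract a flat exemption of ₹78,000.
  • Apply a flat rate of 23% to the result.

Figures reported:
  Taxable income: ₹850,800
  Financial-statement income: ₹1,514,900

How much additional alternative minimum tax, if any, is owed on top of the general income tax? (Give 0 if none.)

General income tax:
  ₹850,800 × 15% = ₹127,620

Alternative minimum tax:
  Base (financial-statement income): ₹1,514,900
  Less exemption ₹78,000 → base ₹1,436,900
  ₹1,436,900 × 23% = ₹330,487

Excess of alternative minimum tax over general income tax: ₹330,487 − ₹127,620 = ₹202,867.

₹202,867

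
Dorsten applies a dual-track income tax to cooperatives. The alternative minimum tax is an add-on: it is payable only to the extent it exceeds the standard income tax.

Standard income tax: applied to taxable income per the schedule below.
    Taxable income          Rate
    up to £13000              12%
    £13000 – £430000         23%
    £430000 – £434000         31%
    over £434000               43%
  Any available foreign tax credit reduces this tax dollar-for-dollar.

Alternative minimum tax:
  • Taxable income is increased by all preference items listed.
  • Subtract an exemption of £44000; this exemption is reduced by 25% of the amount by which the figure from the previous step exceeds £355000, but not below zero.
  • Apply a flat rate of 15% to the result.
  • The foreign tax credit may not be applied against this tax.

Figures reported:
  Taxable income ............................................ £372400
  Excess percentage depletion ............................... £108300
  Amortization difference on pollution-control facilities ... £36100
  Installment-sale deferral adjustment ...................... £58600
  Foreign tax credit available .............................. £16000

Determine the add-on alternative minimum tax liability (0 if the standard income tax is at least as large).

Standard income tax:
  £13000 × 12% = £1560
  £359400 × 23% = £82662
  → £84222
  Less foreign tax credit £16000 → £68222

Alternative minimum tax:
  Adjusted income: £372400 + £108300 + £36100 + £58600 = £575400
  Exemption: 25% × (£575400 − £355000) = £55100 ≥ £44000, so the exemption is fully phased out
  Base: £575400 − £0 = £575400
  £575400 × 15% = £86310

Excess of alternative minimum tax over standard income tax: £86310 − £68222 = £18088.

£18088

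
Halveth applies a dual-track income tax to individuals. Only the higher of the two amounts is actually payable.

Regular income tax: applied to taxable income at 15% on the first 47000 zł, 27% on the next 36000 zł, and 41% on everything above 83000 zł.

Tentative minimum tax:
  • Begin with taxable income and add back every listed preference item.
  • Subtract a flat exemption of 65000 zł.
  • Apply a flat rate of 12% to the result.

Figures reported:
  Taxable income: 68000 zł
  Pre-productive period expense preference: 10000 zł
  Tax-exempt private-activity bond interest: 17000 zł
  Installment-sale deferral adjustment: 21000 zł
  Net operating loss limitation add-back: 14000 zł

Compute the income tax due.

Tentative minimum tax:
  Adjusted income: 68000 zł + 10000 zł + 17000 zł + 21000 zł + 14000 zł = 130000 zł
  Less exemption 65000 zł → base 65000 zł
  65000 zł × 12% = 7800 zł

Regular income tax:
  47000 zł × 15% = 7050 zł
  21000 zł × 27% = 5670 zł
  → 12720 zł

12720 zł > 7800 zł, so the regular income tax governs.

12720 zł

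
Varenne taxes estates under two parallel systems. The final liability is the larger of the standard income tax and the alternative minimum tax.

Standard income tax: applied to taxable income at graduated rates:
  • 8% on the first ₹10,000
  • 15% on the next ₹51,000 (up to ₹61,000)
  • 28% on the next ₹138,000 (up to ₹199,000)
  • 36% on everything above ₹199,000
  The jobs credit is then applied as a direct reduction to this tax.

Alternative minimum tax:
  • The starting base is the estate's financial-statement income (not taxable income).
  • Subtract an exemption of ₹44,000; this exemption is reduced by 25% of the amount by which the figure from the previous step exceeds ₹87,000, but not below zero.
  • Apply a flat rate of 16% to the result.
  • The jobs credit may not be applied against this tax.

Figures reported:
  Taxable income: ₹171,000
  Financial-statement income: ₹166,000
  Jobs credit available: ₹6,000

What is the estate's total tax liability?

₹33,250

Alternative minimum tax:
  Base (financial-statement income): ₹166,000
  Exemption: ₹44,000 − 25% × (₹166,000 − ₹87,000) = ₹44,000 − ₹19,750 = ₹24,250
  Base: ₹166,000 − ₹24,250 = ₹141,750
  ₹141,750 × 16% = ₹22,680

Standard income tax:
  ₹10,000 × 8% = ₹800
  ₹51,000 × 15% = ₹7,650
  ₹110,000 × 28% = ₹30,800
  → ₹39,250
  Less jobs credit ₹6,000 → ₹33,250

₹33,250 > ₹22,680, so the standard income tax governs.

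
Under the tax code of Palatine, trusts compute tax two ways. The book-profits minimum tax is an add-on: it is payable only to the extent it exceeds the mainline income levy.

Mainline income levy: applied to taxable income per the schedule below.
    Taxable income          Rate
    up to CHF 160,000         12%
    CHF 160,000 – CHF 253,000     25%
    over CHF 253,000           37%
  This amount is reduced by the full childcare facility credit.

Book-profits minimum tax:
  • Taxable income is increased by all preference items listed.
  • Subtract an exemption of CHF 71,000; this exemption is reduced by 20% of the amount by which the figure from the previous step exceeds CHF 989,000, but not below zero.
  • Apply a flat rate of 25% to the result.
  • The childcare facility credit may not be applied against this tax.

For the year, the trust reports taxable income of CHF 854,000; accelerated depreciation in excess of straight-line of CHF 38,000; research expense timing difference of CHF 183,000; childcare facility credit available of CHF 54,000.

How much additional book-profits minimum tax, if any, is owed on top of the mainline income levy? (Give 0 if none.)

Mainline income levy:
  CHF 160,000 × 12% = CHF 19,200
  CHF 93,000 × 25% = CHF 23,250
  CHF 601,000 × 37% = CHF 222,370
  → CHF 264,820
  Less childcare facility credit CHF 54,000 → CHF 210,820

Book-profits minimum tax:
  Adjusted income: CHF 854,000 + CHF 38,000 + CHF 183,000 = CHF 1,075,000
  Exemption: CHF 71,000 − 20% × (CHF 1,075,000 − CHF 989,000) = CHF 71,000 − CHF 17,200 = CHF 53,800
  Base: CHF 1,075,000 − CHF 53,800 = CHF 1,021,200
  CHF 1,021,200 × 25% = CHF 255,300

Excess of book-profits minimum tax over mainline income levy: CHF 255,300 − CHF 210,820 = CHF 44,480.

CHF 44,480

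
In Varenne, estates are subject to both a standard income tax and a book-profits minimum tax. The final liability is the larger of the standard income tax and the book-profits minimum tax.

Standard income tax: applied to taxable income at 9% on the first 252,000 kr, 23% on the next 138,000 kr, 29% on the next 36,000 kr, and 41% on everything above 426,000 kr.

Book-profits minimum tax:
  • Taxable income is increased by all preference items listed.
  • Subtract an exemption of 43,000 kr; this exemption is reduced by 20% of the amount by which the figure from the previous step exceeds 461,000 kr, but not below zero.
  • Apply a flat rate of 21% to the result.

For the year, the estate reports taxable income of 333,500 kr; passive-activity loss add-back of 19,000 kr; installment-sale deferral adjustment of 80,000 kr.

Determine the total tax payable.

Standard income tax:
  252,000 kr × 9% = 22,680 kr
  81,500 kr × 23% = 18,745 kr
  → 41,425 kr

Book-profits minimum tax:
  Adjusted income: 333,500 kr + 19,000 kr + 80,000 kr = 432,500 kr
  Exemption: 432,500 kr ≤ 461,000 kr, so full 43,000 kr applies
  Base: 432,500 kr − 43,000 kr = 389,500 kr
  389,500 kr × 21% = 81,795 kr

81,795 kr > 41,425 kr, so the book-profits minimum tax is the binding amount.

81,795 kr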